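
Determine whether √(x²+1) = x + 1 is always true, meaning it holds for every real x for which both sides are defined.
Claim: √(x²+1) = x + 1.
Test a specific point where both sides are defined: x = -3.
LHS = √(x²+1) ≈ 3.1623
RHS = x + 1 ≈ -2.0000
Since 3.1623 ≠ -2.0000, the equation fails at this point, so it cannot hold for every real x for which both sides are defined.
(x+1)² = x² + 2x + 1 ≠ x² + 1 unless x = 0.

Conclusion: No, this is NOT an identity.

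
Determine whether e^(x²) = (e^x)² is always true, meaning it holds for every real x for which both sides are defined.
Claim: e^(x²) = (e^x)².
Test a specific point where both sides are defined: x = -1.
LHS = e^(x²) ≈ 2.7183
RHS = (e^x)² ≈ 0.1353
Since 2.7183 ≠ 0.1353, the equation fails at this point, so it cannot hold for every real x for which both sides are defined.
(e^x)² = e^(2x), and 2x ≠ x² in general.

Conclusion: No, this is NOT an identity.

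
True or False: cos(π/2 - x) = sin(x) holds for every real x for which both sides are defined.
True.

Claim: cos(π/2 - x) = sin(x).
Reasoning: Use cos(u - v) = cos(u)cos(v) + sin(u)sin(v) with u = π/2, v = x: cos(π/2)cos(x) + sin(π/2)sin(x) = 0·cos(x) + 1·sin(x) = sin(x).
So the two sides agree for every real x for which both sides are defined.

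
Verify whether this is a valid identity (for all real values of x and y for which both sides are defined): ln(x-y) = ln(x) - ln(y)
No, this is NOT an identity.

Claim: ln(x-y) = ln(x) - ln(y).
Test a specific point where both sides are defined: x = 3, y = 2.
LHS = ln(x-y) ≈ 0.0000
RHS = ln(x) - ln(y) ≈ 0.4055
Since 0.0000 ≠ 0.4055, the equation fails at this point, so it cannot hold for all real values of x and y for which both sides are defined.
ln(x) - ln(y) = ln(x/y), not ln(x-y).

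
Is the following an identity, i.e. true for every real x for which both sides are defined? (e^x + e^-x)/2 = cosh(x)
Yes, this is an identity.

Claim: (e^x + e^-x)/2 = cosh(x).
Reasoning: This is exactly the definition of the hyperbolic cosine: cosh(x) := (e^x + e^-x)/2.
So the two sides agree for every real x for which both sides are defined.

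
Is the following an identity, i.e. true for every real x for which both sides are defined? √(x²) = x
Claim: √(x²) = x.
Test a specific point where both sides are defined: x = -2.
LHS = √(x²) ≈ 2.0000
RHS = x ≈ -2.0000
Since 2.0000 ≠ -2.0000, the equation fails at this point, so it cannot hold for every real x for which both sides are defined.
√(x²) = |x|, which differs from x whenever x < 0 (both sides are defined for every real x).

Conclusion: No, this is NOT an identity.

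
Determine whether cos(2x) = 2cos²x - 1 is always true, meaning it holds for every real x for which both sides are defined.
Claim: cos(2x) = 2cos²x - 1.
Reasoning: cos(2x) = cos²x - sin²x. Replace sin²x by 1 - cos²x: cos²x - (1 - cos²x) = 2cos²x - 1.
So the two sides agree for every real x for which both sides are defined.

Conclusion: Yes, this is an identity.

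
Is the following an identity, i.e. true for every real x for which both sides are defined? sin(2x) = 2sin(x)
Claim: sin(2x) = 2sin(x).
Test a specific point where both sides are defined: x = π/6.
LHS = sin(2x) ≈ 0.8660
RHS = 2sin(x) ≈ 1.0000
Since 0.8660 ≠ 1.0000, the equation fails at this point, so it cannot hold for every real x for which both sides are defined.
The correct double-angle formula is sin(2x) = 2sin(x)cos(x).

Conclusion: No, this is NOT an identity.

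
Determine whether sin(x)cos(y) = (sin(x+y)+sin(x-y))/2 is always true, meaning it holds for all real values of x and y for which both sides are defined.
Claim: sin(x)cos(y) = (sin(x+y)+sin(x-y))/2.
Reasoning: sin(x+y) = sin(x)cos(y) + cos(x)sin(y) and sin(x-y) = sin(x)cos(y) - cos(x)sin(y). Adding, sin(x+y) + sin(x-y) = 2sin(x)cos(y); divide by 2.
So the two sides agree for all real values of x and y for which both sides are defined.

Conclusion: Yes, this is an identity.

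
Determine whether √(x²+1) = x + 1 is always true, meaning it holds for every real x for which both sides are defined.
No, this is NOT an identity.

Claim: √(x²+1) = x + 1.
Test a specific point where both sides are defined: x = 1/2.
LHS = √(x²+1) ≈ 1.1180
RHS = x + 1 ≈ 1.5000
Since 1.1180 ≠ 1.5000, the equation fails at this point, so it cannot hold for every real x for which both sides are defined.
(x+1)² = x² + 2x + 1 ≠ x² + 1 unless x = 0.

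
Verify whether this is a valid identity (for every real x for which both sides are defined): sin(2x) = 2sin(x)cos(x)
Claim: sin(2x) = 2sin(x)cos(x).
Reasoning: Put y = x in the addition formula sin(x+y) = sin(x)cos(y) + cos(x)sin(y): sin(2x) = sin(x)cos(x) + cos(x)sin(x) = 2sin(x)cos(x).
So the two sides agree for every real x for which both sides are defined.

Conclusion: Yes, this is an identity.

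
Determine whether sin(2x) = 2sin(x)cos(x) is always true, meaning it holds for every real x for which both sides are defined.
Claim: sin(2x) = 2sin(x)cos(x).
Reasoning: Put y = x in the addition formula sin(x+y) = sin(x)cos(y) + cos(x)sin(y): sin(2x) = sin(x)cos(x) + cos(x)sin(x) = 2sin(x)cos(x).
So the two sides agree for every real x for which both sides are defined.

Conclusion: Yes, this is an identity.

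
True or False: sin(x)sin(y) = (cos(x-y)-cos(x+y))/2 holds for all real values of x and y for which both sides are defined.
True.

Claim: sin(x)sin(y) = (cos(x-y)-cos(x+y))/2.
Reasoning: cos(x-y) = cos(x)cos(y) + sin(x)sin(y) and cos(x+y) = cos(x)cos(y) - sin(x)sin(y). Subtracting, cos(x-y) - cos(x+y) = 2sin(x)sin(y); divide by 2.
So the two sides agree for all real values of x and y for which both sides are defined.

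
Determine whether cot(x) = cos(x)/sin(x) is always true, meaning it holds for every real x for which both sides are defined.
Yes, this is an identity.

Claim: cot(x) = cos(x)/sin(x).
Reasoning: cot(x) is defined as 1/tan(x) = 1/(sin(x)/cos(x)) = cos(x)/sin(x), wherever sin(x) ≠ 0.
So the two sides agree for every real x for which both sides are defined.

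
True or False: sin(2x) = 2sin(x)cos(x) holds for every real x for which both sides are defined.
Claim: sin(2x) = 2sin(x)cos(x).
Reasoning: Put y = x in the addition formula sin(x+y) = sin(x)cos(y) + cos(x)sin(y): sin(2x) = sin(x)cos(x) + cos(x)sin(x) = 2sin(x)cos(x).
So the two sides agree for every real x for which both sides are defined.

Conclusion: True.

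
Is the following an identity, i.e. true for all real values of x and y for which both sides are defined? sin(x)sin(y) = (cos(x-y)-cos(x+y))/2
Claim: sin(x)sin(y) = (cos(x-y)-cos(x+y))/2.
Reasoning: cos(x-y) = cos(x)cos(y) + sin(x)sin(y) and cos(x+y) = cos(x)cos(y) - sin(x)sin(y). Subtracting, cos(x-y) - cos(x+y) = 2sin(x)sin(y); divide by 2.
So the two sides agree for all real values of x and y for which both sides are defined.

Conclusion: Yes, this is an identity.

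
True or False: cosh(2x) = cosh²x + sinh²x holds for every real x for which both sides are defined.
True.

Claim: cosh(2x) = cosh²x + sinh²x.
Reasoning: cosh²x = (e^(2x) + 2 + e^(-2x))/4 and sinh²x = (e^(2x) - 2 + e^(-2x))/4. Adding gives (2e^(2x) + 2e^(-2x))/4 = (e^(2x) + e^(-2x))/2 = cosh(2x).
So the two sides agree for every real x for which both sides are defined.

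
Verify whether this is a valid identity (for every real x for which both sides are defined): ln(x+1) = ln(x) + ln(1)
No, this is NOT an identity.

Claim: ln(x+1) = ln(x) + ln(1).
Test a specific point where both sides are defined: x = 5.
LHS = ln(x+1) ≈ 1.7918
RHS = ln(x) + ln(1) ≈ 1.6094
Since 1.7918 ≠ 1.6094, the equation fails at this point, so it cannot hold for every real x for which both sides are defined.
ln(1) = 0, so the right side is just ln(x), which differs from ln(x+1).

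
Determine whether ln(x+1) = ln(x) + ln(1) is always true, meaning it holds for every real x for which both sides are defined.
Claim: ln(x+1) = ln(x) + ln(1).
Test a specific point where both sides are defined: x = 2.
LHS = ln(x+1) ≈ 1.0986
RHS = ln(x) + ln(1) ≈ 0.6931
Since 1.0986 ≠ 0.6931, the equation fails at this point, so it cannot hold for every real x for which both sides are defined.
ln(1) = 0, so the right side is just ln(x), which differs from ln(x+1).

Conclusion: No, this is NOT an identity.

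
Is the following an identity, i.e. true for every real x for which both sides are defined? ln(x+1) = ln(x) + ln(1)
No, this is NOT an identity.

Claim: ln(x+1) = ln(x) + ln(1).
Test a specific point where both sides are defined: x = 3.
LHS = ln(x+1) ≈ 1.3863
RHS = ln(x) + ln(1) ≈ 1.0986
Since 1.3863 ≠ 1.0986, the equation fails at this point, so it cannot hold for every real x for which both sides are defined.
ln(1) = 0, so the right side is just ln(x), which differs from ln(x+1).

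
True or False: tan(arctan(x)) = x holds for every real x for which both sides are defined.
True.

Claim: tan(arctan(x)) = x.
Reasoning: For every real x, arctan(x) is by definition the angle in (-π/2, π/2) whose tangent equals x. Taking the tangent of that angle returns x.
So the two sides agree for every real x for which both sides are defined.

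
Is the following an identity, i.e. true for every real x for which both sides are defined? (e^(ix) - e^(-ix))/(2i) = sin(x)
Yes, this is an identity.

Claim: (e^(ix) - e^(-ix))/(2i) = sin(x).
Reasoning: By Euler's formula e^(ix) = cos(x) + i·sin(x) and e^(-ix) = cos(x) - i·sin(x). Subtracting cancels the cosine terms: e^(ix) - e^(-ix) = 2i·sin(x); divide by 2i.
So the two sides agree for every real x for which both sides are defined.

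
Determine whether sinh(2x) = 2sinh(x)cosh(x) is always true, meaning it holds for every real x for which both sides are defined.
Yes, this is an identity.

Claim: sinh(2x) = 2sinh(x)cosh(x).
Reasoning: 2sinh(x)cosh(x) = 2 · (e^x - e^-x)/2 · (e^x + e^-x)/2 = (e^(2x) - e^(-2x))/2 = sinh(2x).
So the two sides agree for every real x for which both sides are defined.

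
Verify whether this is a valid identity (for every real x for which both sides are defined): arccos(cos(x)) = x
Claim: arccos(cos(x)) = x.
Test a specific point where both sides are defined: x = -π/3.
LHS = arccos(cos(x)) ≈ 1.0472
RHS = x ≈ -1.0472
Since 1.0472 ≠ -1.0472, the equation fails at this point, so it cannot hold for every real x for which both sides are defined.
arccos only returns values in [0, π], so arccos(cos(x)) = x holds only for x in that interval, not for all real x.

Conclusion: No, this is NOT an identity.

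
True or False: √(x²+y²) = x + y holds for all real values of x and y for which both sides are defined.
Claim: √(x²+y²) = x + y.
Test a specific point where both sides are defined: x = 1, y = 5.
LHS = √(x²+y²) ≈ 5.0990
RHS = x + y ≈ 6.0000
Since 5.0990 ≠ 6.0000, the equation fails at this point, so it cannot hold for all real values of x and y for which both sides are defined.
(x+y)² = x² + 2xy + y², not x² + y², so the square root does not split this way.

Conclusion: False.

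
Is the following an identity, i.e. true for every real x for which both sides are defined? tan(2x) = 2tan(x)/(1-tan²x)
Claim: tan(2x) = 2tan(x)/(1-tan²x).
Reasoning: tan(2x) = sin(2x)/cos(2x) = 2sin(x)cos(x) / (cos²x - sin²x). Divide numerator and denominator by cos²x: 2tan(x) / (1 - tan²x).
So the two sides agree for every real x for which both sides are defined.

Conclusion: Yes, this is an identity.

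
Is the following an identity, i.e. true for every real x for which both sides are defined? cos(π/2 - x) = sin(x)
Claim: cos(π/2 - x) = sin(x).
Reasoning: Use cos(u - v) = cos(u)cos(v) + sin(u)sin(v) with u = π/2, v = x: cos(π/2)cos(x) + sin(π/2)sin(x) = 0·cos(x) + 1·sin(x) = sin(x).
So the two sides agree for every real x for which both sides are defined.

Conclusion: Yes, this is an identity.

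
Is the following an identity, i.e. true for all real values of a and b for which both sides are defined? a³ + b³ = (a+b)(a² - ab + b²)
Yes, this is an identity.

Claim: a³ + b³ = (a+b)(a² - ab + b²).
Reasoning: Expand the right side: (a+b)(a² - ab + b²) = a³ - a²b + ab² + a²b - ab² + b³ = a³ + b³ (the middle terms cancel in pairs).
So the two sides agree for all real values of a and b for which both sides are defined.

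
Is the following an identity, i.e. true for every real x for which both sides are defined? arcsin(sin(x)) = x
Claim: arcsin(sin(x)) = x.
Test a specific point where both sides are defined: x = 2π/3.
LHS = arcsin(sin(x)) ≈ 1.0472
RHS = x ≈ 2.0944
Since 1.0472 ≠ 2.0944, the equation fails at this point, so it cannot hold for every real x for which both sides are defined.
arcsin only returns values in [-π/2, π/2], so arcsin(sin(x)) = x holds only for x in that interval, not for all real x.

Conclusion: No, this is NOT an identity.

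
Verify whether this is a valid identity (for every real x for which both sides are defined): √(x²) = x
Claim: √(x²) = x.
Test a specific point where both sides are defined: x = -2.
LHS = √(x²) ≈ 2.0000
RHS = x ≈ -2.0000
Since 2.0000 ≠ -2.0000, the equation fails at this point, so it cannot hold for every real x for which both sides are defined.
√(x²) = |x|, which differs from x whenever x < 0 (both sides are defined for every real x).

Conclusion: No, this is NOT an identity.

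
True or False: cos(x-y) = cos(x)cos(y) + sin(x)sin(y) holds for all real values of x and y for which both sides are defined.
True.

Claim: cos(x-y) = cos(x)cos(y) + sin(x)sin(y).
Reasoning: Replace y by -y in cos(x+y) = cos(x)cos(y) - sin(x)sin(y) and use cos(-y) = cos(y), sin(-y) = -sin(y): cos(x-y) = cos(x)cos(y) + sin(x)sin(y).
So the two sides agree for all real values of x and y for which both sides are defined.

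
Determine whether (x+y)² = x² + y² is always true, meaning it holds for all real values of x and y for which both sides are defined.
No, this is NOT an identity.

Claim: (x+y)² = x² + y².
Test a specific point where both sides are defined: x = -1, y = 3.
LHS = (x+y)² ≈ 4.0000
RHS = x² + y² ≈ 10.0000
Since 4.0000 ≠ 10.0000, the equation fails at this point, so it cannot hold for all real values of x and y for which both sides are defined.
The correct expansion is (x+y)² = x² + 2xy + y²; the cross term 2xy is missing.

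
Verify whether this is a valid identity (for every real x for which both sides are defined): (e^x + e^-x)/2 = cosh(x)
Claim: (e^x + e^-x)/2 = cosh(x).
Reasoning: This is exactly the definition of the hyperbolic cosine: cosh(x) := (e^x + e^-x)/2.
So the two sides agree for every real x for which both sides are defined.

Conclusion: Yes, this is an identity.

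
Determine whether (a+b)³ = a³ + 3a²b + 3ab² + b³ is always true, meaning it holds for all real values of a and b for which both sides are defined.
Claim: (a+b)³ = a³ + 3a²b + 3ab² + b³.
Reasoning: (a+b)³ = (a+b)(a+b)² = (a+b)(a² + 2ab + b²) = a³ + 2a²b + ab² + a²b + 2ab² + b³ = a³ + 3a²b + 3ab² + b³.
So the two sides agree for all real values of a and b for which both sides are defined.

Conclusion: Yes, this is an identity.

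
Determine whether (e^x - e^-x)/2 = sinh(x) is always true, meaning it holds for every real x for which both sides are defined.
Claim: (e^x - e^-x)/2 = sinh(x).
Reasoning: This is exactly the definition of the hyperbolic sine: sinh(x) := (e^x - e^-x)/2.
So the two sides agree for every real x for which both sides are defined.

Conclusion: Yes, this is an identity.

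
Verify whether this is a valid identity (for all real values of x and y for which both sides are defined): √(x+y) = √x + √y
No, this is NOT an identity.

Claim: √(x+y) = √x + √y.
Test a specific point where both sides are defined: x = 1/2, y = 1.
LHS = √(x+y) ≈ 1.2247
RHS = √x + √y ≈ 1.7071
Since 1.2247 ≠ 1.7071, the equation fails at this point, so it cannot hold for all real values of x and y for which both sides are defined.
Squaring the right side gives x + 2√(xy) + y, not x + y.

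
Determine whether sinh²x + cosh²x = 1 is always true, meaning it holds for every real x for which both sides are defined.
Claim: sinh²x + cosh²x = 1.
Test a specific point where both sides are defined: x = 2.
LHS = sinh²x + cosh²x ≈ 27.3082
RHS = 1 ≈ 1.0000
Since 27.3082 ≠ 1.0000, the equation fails at this point, so it cannot hold for every real x for which both sides are defined.
The correct hyperbolic identity is cosh²x - sinh²x = 1 (a difference); the sum sinh²x + cosh²x equals cosh(2x).

Conclusion: No, this is NOT an identity.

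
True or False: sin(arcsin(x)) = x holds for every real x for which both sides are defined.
True.

Claim: sin(arcsin(x)) = x.
Reasoning: For -1 ≤ x ≤ 1 (where arcsin is defined), arcsin(x) is by definition an angle whose sine equals x. Taking the sine of that angle returns x. (Note the other order, arcsin(sin x) = x, is NOT an identity.)
So the two sides agree for every real x for which both sides are defined.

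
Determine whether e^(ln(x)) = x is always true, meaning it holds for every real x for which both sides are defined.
Yes, this is an identity.

Claim: e^(ln(x)) = x.
Reasoning: For x > 0, ln(x) is by definition the exponent p such that e^p = x. Raising e to that exponent therefore returns x: e^(ln x) = x.
So the two sides agree for every real x for which both sides are defined.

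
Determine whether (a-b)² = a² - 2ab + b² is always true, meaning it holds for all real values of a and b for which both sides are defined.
Yes, this is an identity.

Claim: (a-b)² = a² - 2ab + b².
Reasoning: Expand: (a-b)² = (a-b)(a-b) = a·a - a·b - b·a + b·b = a² - 2ab + b².
So the two sides agree for all real values of a and b for which both sides are defined.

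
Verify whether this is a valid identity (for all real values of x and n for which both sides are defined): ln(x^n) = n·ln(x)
Claim: ln(x^n) = n·ln(x).
Reasoning: The right side requires x > 0. For x > 0, x^n = (e^(ln x))^n = e^(n·ln x), so taking ln of both sides gives ln(x^n) = n·ln(x).
So the two sides agree for all real values of x and n for which both sides are defined.

Conclusion: Yes, this is an identity.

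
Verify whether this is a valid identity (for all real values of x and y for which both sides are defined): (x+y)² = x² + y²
No, this is NOT an identity.

Claim: (x+y)² = x² + y².
Test a specific point where both sides are defined: x = 2, y = -2.
LHS = (x+y)² ≈ 0.0000
RHS = x² + y² ≈ 8.0000
Since 0.0000 ≠ 8.0000, the equation fails at this point, so it cannot hold for all real values of x and y for which both sides are defined.
The correct expansion is (x+y)² = x² + 2xy + y²; the cross term 2xy is missing.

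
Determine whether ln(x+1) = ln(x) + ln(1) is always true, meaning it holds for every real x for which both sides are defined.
No, this is NOT an identity.

Claim: ln(x+1) = ln(x) + ln(1).
Test a specific point where both sides are defined: x = 2.
LHS = ln(x+1) ≈ 1.0986
RHS = ln(x) + ln(1) ≈ 0.6931
Since 1.0986 ≠ 0.6931, the equation fails at this point, so it cannot hold for every real x for which both sides are defined.
ln(1) = 0, so the right side is just ln(x), which differs from ln(x+1).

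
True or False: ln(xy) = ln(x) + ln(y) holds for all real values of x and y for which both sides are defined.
Claim: ln(xy) = ln(x) + ln(y).
Reasoning: Both sides are simultaneously defined only when x, y > 0. Write x = e^p, y = e^q (p = ln x, q = ln y). Then xy = e^p · e^q = e^(p+q), so ln(xy) = p + q = ln(x) + ln(y).
So the two sides agree for all real values of x and y for which both sides are defined.

Conclusion: True.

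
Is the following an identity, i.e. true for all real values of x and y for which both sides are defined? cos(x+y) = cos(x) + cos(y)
Claim: cos(x+y) = cos(x) + cos(y).
Test a specific point where both sides are defined: x = π/2, y = 2π/3.
LHS = cos(x+y) ≈ -0.8660
RHS = cos(x) + cos(y) ≈ -0.5000
Since -0.8660 ≠ -0.5000, the equation fails at this point, so it cannot hold for all real values of x and y for which both sides are defined.
The correct expansion is cos(x+y) = cos(x)cos(y) - sin(x)sin(y); cosine is not additive.

Conclusion: No, this is NOT an identity.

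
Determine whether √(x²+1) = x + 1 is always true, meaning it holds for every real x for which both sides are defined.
Claim: √(x²+1) = x + 1.
Test a specific point where both sides are defined: x = -1.
LHS = √(x²+1) ≈ 1.4142
RHS = x + 1 ≈ 0.0000
Since 1.4142 ≠ 0.0000, the equation fails at this point, so it cannot hold for every real x for which both sides are defined.
(x+1)² = x² + 2x + 1 ≠ x² + 1 unless x = 0.

Conclusion: No, this is NOT an identity.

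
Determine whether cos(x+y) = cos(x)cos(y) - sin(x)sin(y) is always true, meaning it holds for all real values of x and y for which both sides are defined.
Yes, this is an identity.

Claim: cos(x+y) = cos(x)cos(y) - sin(x)sin(y).
Reasoning: By Euler's formula e^(i(x+y)) = e^(ix)·e^(iy) = (cos x + i·sin x)(cos y + i·sin y). The real part of the left side is cos(x+y); the real part of the product is cos(x)cos(y) - sin(x)sin(y) (since i·i = -1).
So the two sides agree for all real values of x and y for which both sides are defined.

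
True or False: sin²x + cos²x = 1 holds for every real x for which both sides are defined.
Claim: sin²x + cos²x = 1.
Reasoning: The point (cos x, sin x) lies on the unit circle X² + Y² = 1, so cos²x + sin²x = 1 for every real x.
So the two sides agree for every real x for which both sides are defined.

Conclusion: True.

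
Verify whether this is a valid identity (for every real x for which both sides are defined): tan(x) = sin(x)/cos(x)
Yes, this is an identity.

Claim: tan(x) = sin(x)/cos(x).
Reasoning: For an angle x whose terminal point on the unit circle is (cos x, sin x), tan(x) is defined as the ratio (second coordinate)/(first coordinate) = sin(x)/cos(x), wherever cos(x) ≠ 0.
So the two sides agree for every real x for which both sides are defined.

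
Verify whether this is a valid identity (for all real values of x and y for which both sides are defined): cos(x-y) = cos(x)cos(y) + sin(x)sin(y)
Yes, this is an identity.

Claim: cos(x-y) = cos(x)cos(y) + sin(x)sin(y).
Reasoning: Replace y by -y in cos(x+y) = cos(x)cos(y) - sin(x)sin(y) and use cos(-y) = cos(y), sin(-y) = -sin(y): cos(x-y) = cos(x)cos(y) + sin(x)sin(y).
So the two sides agree for all real values of x and y for which both sides are defined.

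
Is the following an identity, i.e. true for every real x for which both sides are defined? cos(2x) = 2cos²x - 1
Yes, this is an identity.

Claim: cos(2x) = 2cos²x - 1.
Reasoning: cos(2x) = cos²x - sin²x. Replace sin²x by 1 - cos²x: cos²x - (1 - cos²x) = 2cos²x - 1.
So the two sides agree for every real x for which both sides are defined.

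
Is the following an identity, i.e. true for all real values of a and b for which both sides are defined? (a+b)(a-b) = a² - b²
Claim: (a+b)(a-b) = a² - b².
Reasoning: Expand: (a+b)(a-b) = a² - ab + ba - b² = a² - b² (the cross terms cancel).
So the two sides agree for all real values of a and b for which both sides are defined.

Conclusion: Yes, this is an identity.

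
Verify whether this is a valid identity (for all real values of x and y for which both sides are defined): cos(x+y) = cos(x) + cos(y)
No, this is NOT an identity.

Claim: cos(x+y) = cos(x) + cos(y).
Test a specific point where both sides are defined: x = 3π/4, y = -π/6.
LHS = cos(x+y) ≈ -0.2588
RHS = cos(x) + cos(y) ≈ 0.1589
Since -0.2588 ≠ 0.1589, the equation fails at this point, so it cannot hold for all real values of x and y for which both sides are defined.
The correct expansion is cos(x+y) = cos(x)cos(y) - sin(x)sin(y); cosine is not additive.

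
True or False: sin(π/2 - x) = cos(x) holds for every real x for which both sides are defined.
True.

Claim: sin(π/2 - x) = cos(x).
Reasoning: Use sin(u - v) = sin(u)cos(v) - cos(u)sin(v) with u = π/2, v = x: sin(π/2)cos(x) - cos(π/2)sin(x) = 1·cos(x) - 0·sin(x) = cos(x).
So the two sides agree for every real x for which both sides are defined.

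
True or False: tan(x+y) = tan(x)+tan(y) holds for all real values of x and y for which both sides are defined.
False.

Claim: tan(x+y) = tan(x)+tan(y).
Test a specific point where both sides are defined: x = 3π/4, y = -π/3.
LHS = tan(x+y) ≈ 3.7321
RHS = tan(x)+tan(y) ≈ -2.7321
Since 3.7321 ≠ -2.7321, the equation fails at this point, so it cannot hold for all real values of x and y for which both sides are defined.
The correct formula is tan(x+y) = (tan(x) + tan(y))/(1 - tan(x)tan(y)).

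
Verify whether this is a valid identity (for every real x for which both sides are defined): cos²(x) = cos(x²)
No, this is NOT an identity.

Claim: cos²(x) = cos(x²).
Test a specific point where both sides are defined: x = π/6.
LHS = cos²(x) ≈ 0.7500
RHS = cos(x²) ≈ 0.9627
Since 0.7500 ≠ 0.9627, the equation fails at this point, so it cannot hold for every real x for which both sides are defined.
cos²(x) means (cos x)², squaring the output; cos(x²) squares the input. These are different functions.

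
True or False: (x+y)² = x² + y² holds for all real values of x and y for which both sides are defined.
Claim: (x+y)² = x² + y².
Test a specific point where both sides are defined: x = 1/2, y = 3/2.
LHS = (x+y)² ≈ 4.0000
RHS = x² + y² ≈ 2.5000
Since 4.0000 ≠ 2.5000, the equation fails at this point, so it cannot hold for all real values of x and y for which both sides are defined.
The correct expansion is (x+y)² = x² + 2xy + y²; the cross term 2xy is missing.

Conclusion: False.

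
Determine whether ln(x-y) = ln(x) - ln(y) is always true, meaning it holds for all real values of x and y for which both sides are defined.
Claim: ln(x-y) = ln(x) - ln(y).
Test a specific point where both sides are defined: x = 2, y = 1.
LHS = ln(x-y) ≈ 0.0000
RHS = ln(x) - ln(y) ≈ 0.6931
Since 0.0000 ≠ 0.6931, the equation fails at this point, so it cannot hold for all real values of x and y for which both sides are defined.
ln(x) - ln(y) = ln(x/y), not ln(x-y).

Conclusion: No, this is NOT an identity.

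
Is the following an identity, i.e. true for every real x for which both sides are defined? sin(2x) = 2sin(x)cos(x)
Claim: sin(2x) = 2sin(x)cos(x).
Reasoning: Put y = x in the addition formula sin(x+y) = sin(x)cos(y) + cos(x)sin(y): sin(2x) = sin(x)cos(x) + cos(x)sin(x) = 2sin(x)cos(x).
So the two sides agree for every real x for which both sides are defined.

Conclusion: Yes, this is an identity.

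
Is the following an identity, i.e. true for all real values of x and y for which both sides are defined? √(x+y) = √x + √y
No, this is NOT an identity.

Claim: √(x+y) = √x + √y.
Test a specific point where both sides are defined: x = 1/2, y = 1/2.
LHS = √(x+y) ≈ 1.0000
RHS = √x + √y ≈ 1.4142
Since 1.0000 ≠ 1.4142, the equation fails at this point, so it cannot hold for all real values of x and y for which both sides are defined.
Squaring the right side gives x + 2√(xy) + y, not x + y.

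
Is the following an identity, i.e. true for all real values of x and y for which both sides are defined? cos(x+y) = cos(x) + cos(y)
No, this is NOT an identity.

Claim: cos(x+y) = cos(x) + cos(y).
Test a specific point where both sides are defined: x = -π/2, y = -π/3.
LHS = cos(x+y) ≈ -0.8660
RHS = cos(x) + cos(y) ≈ 0.5000
Since -0.8660 ≠ 0.5000, the equation fails at this point, so it cannot hold for all real values of x and y for which both sides are defined.
The correct expansion is cos(x+y) = cos(x)cos(y) - sin(x)sin(y); cosine is not additive.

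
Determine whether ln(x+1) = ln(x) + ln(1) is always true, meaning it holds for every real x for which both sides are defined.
Claim: ln(x+1) = ln(x) + ln(1).
Test a specific point where both sides are defined: x = 3.
LHS = ln(x+1) ≈ 1.3863
RHS = ln(x) + ln(1) ≈ 1.0986
Since 1.3863 ≠ 1.0986, the equation fails at this point, so it cannot hold for every real x for which both sides are defined.
ln(1) = 0, so the right side is just ln(x), which differs from ln(x+1).

Conclusion: No, this is NOT an identity.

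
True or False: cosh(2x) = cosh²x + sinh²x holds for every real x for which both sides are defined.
Claim: cosh(2x) = cosh²x + sinh²x.
Reasoning: cosh²x = (e^(2x) + 2 + e^(-2x))/4 and sinh²x = (e^(2x) - 2 + e^(-2x))/4. Adding gives (2e^(2x) + 2e^(-2x))/4 = (e^(2x) + e^(-2x))/2 = cosh(2x).
So the two sides agree for every real x for which both sides are defined.

Conclusion: True.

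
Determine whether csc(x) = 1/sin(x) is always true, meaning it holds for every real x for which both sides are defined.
Yes, this is an identity.

Claim: csc(x) = 1/sin(x).
Reasoning: csc(x) is by definition the reciprocal of sin(x), wherever sin(x) ≠ 0.
So the two sides agree for every real x for which both sides are defined.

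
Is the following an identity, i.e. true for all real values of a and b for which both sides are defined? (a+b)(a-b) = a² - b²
Yes, this is an identity.

Claim: (a+b)(a-b) = a² - b².
Reasoning: Expand: (a+b)(a-b) = a² - ab + ba - b² = a² - b² (the cross terms cancel).
So the two sides agree for all real values of a and b for which both sides are defined.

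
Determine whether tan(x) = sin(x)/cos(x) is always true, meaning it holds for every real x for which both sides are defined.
Yes, this is an identity.

Claim: tan(x) = sin(x)/cos(x).
Reasoning: For an angle x whose terminal point on the unit circle is (cos x, sin x), tan(x) is defined as the ratio (second coordinate)/(first coordinate) = sin(x)/cos(x), wherever cos(x) ≠ 0.
So the two sides agree for every real x for which both sides are defined.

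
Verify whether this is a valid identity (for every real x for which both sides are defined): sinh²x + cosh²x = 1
No, this is NOT an identity.

Claim: sinh²x + cosh²x = 1.
Test a specific point where both sides are defined: x = -2.
LHS = sinh²x + cosh²x ≈ 27.3082
RHS = 1 ≈ 1.0000
Since 27.3082 ≠ 1.0000, the equation fails at this point, so it cannot hold for every real x for which both sides are defined.
The correct hyperbolic identity is cosh²x - sinh²x = 1 (a difference); the sum sinh²x + cosh²x equals cosh(2x).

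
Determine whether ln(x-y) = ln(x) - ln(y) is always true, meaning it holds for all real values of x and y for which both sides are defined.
Claim: ln(x-y) = ln(x) - ln(y).
Test a specific point where both sides are defined: x = 5, y = 2.
LHS = ln(x-y) ≈ 1.0986
RHS = ln(x) - ln(y) ≈ 0.9163
Since 1.0986 ≠ 0.9163, the equation fails at this point, so it cannot hold for all real values of x and y for which both sides are defined.
ln(x) - ln(y) = ln(x/y), not ln(x-y).

Conclusion: No, this is NOT an identity.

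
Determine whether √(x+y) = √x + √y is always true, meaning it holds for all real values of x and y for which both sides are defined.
No, this is NOT an identity.

Claim: √(x+y) = √x + √y.
Test a specific point where both sides are defined: x = 2, y = 2.
LHS = √(x+y) ≈ 2.0000
RHS = √x + √y ≈ 2.8284
Since 2.0000 ≠ 2.8284, the equation fails at this point, so it cannot hold for all real values of x and y for which both sides are defined.
Squaring the right side gives x + 2√(xy) + y, not x + y.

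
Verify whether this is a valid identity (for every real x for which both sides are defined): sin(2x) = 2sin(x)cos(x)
Claim: sin(2x) = 2sin(x)cos(x).
Reasoning: Put y = x in the addition formula sin(x+y) = sin(x)cos(y) + cos(x)sin(y): sin(2x) = sin(x)cos(x) + cos(x)sin(x) = 2sin(x)cos(x).
So the two sides agree for every real x for which both sides are defined.

Conclusion: Yes, this is an identity.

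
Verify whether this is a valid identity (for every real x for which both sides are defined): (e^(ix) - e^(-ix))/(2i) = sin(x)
Yes, this is an identity.

Claim: (e^(ix) - e^(-ix))/(2i) = sin(x).
Reasoning: By Euler's formula e^(ix) = cos(x) + i·sin(x) and e^(-ix) = cos(x) - i·sin(x). Subtracting cancels the cosine terms: e^(ix) - e^(-ix) = 2i·sin(x); divide by 2i.
So the two sides agree for every real x for which both sides are defined.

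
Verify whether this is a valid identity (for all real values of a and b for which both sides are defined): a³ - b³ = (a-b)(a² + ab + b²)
Claim: a³ - b³ = (a-b)(a² + ab + b²).
Reasoning: Expand the right side: (a-b)(a² + ab + b²) = a³ + a²b + ab² - a²b - ab² - b³ = a³ - b³ (the middle terms cancel in pairs).
So the two sides agree for all real values of a and b for which both sides are defined.

Conclusion: Yes, this is an identity.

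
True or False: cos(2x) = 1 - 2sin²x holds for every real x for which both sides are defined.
True.

Claim: cos(2x) = 1 - 2sin²x.
Reasoning: cos(2x) = cos²x - sin²x. Replace cos²x by 1 - sin²x: (1 - sin²x) - sin²x = 1 - 2sin²x.
So the two sides agree for every real x for which both sides are defined.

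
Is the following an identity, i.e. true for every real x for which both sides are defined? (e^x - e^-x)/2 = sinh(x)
Yes, this is an identity.

Claim: (e^x - e^-x)/2 = sinh(x).
Reasoning: This is exactly the definition of the hyperbolic sine: sinh(x) := (e^x - e^-x)/2.
So the two sides agree for every real x for which both sides are defined.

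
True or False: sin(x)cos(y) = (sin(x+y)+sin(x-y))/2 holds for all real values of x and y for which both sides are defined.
Claim: sin(x)cos(y) = (sin(x+y)+sin(x-y))/2.
Reasoning: sin(x+y) = sin(x)cos(y) + cos(x)sin(y) and sin(x-y) = sin(x)cos(y) - cos(x)sin(y). Adding, sin(x+y) + sin(x-y) = 2sin(x)cos(y); divide by 2.
So the two sides agree for all real values of x and y for which both sides are defined.

Conclusion: True.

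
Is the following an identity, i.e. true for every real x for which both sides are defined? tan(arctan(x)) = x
Yes, this is an identity.

Claim: tan(arctan(x)) = x.
Reasoning: For every real x, arctan(x) is by definition the angle in (-π/2, π/2) whose tangent equals x. Taking the tangent of that angle returns x.
So the two sides agree for every real x for which both sides are defined.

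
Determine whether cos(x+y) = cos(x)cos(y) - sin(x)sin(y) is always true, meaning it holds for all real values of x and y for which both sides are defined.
Claim: cos(x+y) = cos(x)cos(y) - sin(x)sin(y).
Reasoning: By Euler's formula e^(i(x+y)) = e^(ix)·e^(iy) = (cos x + i·sin x)(cos y + i·sin y). The real part of the left side is cos(x+y); the real part of the product is cos(x)cos(y) - sin(x)sin(y) (since i·i = -1).
So the two sides agree for all real values of x and y for which both sides are defined.

Conclusion: Yes, this is an identity.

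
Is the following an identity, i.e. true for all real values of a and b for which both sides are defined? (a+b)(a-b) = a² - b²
Yes, this is an identity.

Claim: (a+b)(a-b) = a² - b².
Reasoning: Expand: (a+b)(a-b) = a² - ab + ba - b² = a² - b² (the cross terms cancel).
So the two sides agree for all real values of a and b for which both sides are defined.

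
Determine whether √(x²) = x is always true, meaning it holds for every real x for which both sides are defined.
Claim: √(x²) = x.
Test a specific point where both sides are defined: x = -3.
LHS = √(x²) ≈ 3.0000
RHS = x ≈ -3.0000
Since 3.0000 ≠ -3.0000, the equation fails at this point, so it cannot hold for every real x for which both sides are defined.
√(x²) = |x|, which differs from x whenever x < 0 (both sides are defined for every real x).

Conclusion: No, this is NOT an identity.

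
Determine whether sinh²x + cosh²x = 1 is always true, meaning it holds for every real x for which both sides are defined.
Claim: sinh²x + cosh²x = 1.
Test a specific point where both sides are defined: x = -1.
LHS = sinh²x + cosh²x ≈ 3.7622
RHS = 1 ≈ 1.0000
Since 3.7622 ≠ 1.0000, the equation fails at this point, so it cannot hold for every real x for which both sides are defined.
The correct hyperbolic identity is cosh²x - sinh²x = 1 (a difference); the sum sinh²x + cosh²x equals cosh(2x).

Conclusion: No, this is NOT an identity.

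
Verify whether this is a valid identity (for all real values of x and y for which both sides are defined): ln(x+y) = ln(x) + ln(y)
Claim: ln(x+y) = ln(x) + ln(y).
Test a specific point where both sides are defined: x = 3, y = 1.
LHS = ln(x+y) ≈ 1.3863
RHS = ln(x) + ln(y) ≈ 1.0986
Since 1.3863 ≠ 1.0986, the equation fails at this point, so it cannot hold for all real values of x and y for which both sides are defined.
ln(x) + ln(y) = ln(xy), not ln(x+y).

Conclusion: No, this is NOT an identity.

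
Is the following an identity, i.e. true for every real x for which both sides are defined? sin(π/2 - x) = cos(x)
Claim: sin(π/2 - x) = cos(x).
Reasoning: Use sin(u - v) = sin(u)cos(v) - cos(u)sin(v) with u = π/2, v = x: sin(π/2)cos(x) - cos(π/2)sin(x) = 1·cos(x) - 0·sin(x) = cos(x).
So the two sides agree for every real x for which both sides are defined.

Conclusion: Yes, this is an identity.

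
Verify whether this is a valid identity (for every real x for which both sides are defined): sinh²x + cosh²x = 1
No, this is NOT an identity.

Claim: sinh²x + cosh²x = 1.
Test a specific point where both sides are defined: x = 3/2.
LHS = sinh²x + cosh²x ≈ 10.0677
RHS = 1 ≈ 1.0000
Since 10.0677 ≠ 1.0000, the equation fails at this point, so it cannot hold for every real x for which both sides are defined.
The correct hyperbolic identity is cosh²x - sinh²x = 1 (a difference); the sum sinh²x + cosh²x equals cosh(2x).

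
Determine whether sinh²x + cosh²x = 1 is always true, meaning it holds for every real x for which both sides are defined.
No, this is NOT an identity.

Claim: sinh²x + cosh²x = 1.
Test a specific point where both sides are defined: x = 3.
LHS = sinh²x + cosh²x ≈ 201.7156
RHS = 1 ≈ 1.0000
Since 201.7156 ≠ 1.0000, the equation fails at this point, so it cannot hold for every real x for which both sides are defined.
The correct hyperbolic identity is cosh²x - sinh²x = 1 (a difference); the sum sinh²x + cosh²x equals cosh(2x).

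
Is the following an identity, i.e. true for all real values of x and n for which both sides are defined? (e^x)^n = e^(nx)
Claim: (e^x)^n = e^(nx).
Reasoning: e^x is a positive real number, and for a positive base B and real exponent n, B^n = e^(n·ln B). With B = e^x, ln B = x, so (e^x)^n = e^(n·x).
So the two sides agree for all real values of x and n for which both sides are defined.

Conclusion: Yes, this is an identity.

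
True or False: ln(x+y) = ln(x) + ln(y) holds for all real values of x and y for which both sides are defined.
Claim: ln(x+y) = ln(x) + ln(y).
Test a specific point where both sides are defined: x = 5, y = 1.
LHS = ln(x+y) ≈ 1.7918
RHS = ln(x) + ln(y) ≈ 1.6094
Since 1.7918 ≠ 1.6094, the equation fails at this point, so it cannot hold for all real values of x and y for which both sides are defined.
ln(x) + ln(y) = ln(xy), not ln(x+y).

Conclusion: False.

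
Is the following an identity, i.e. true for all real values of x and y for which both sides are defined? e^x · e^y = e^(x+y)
Yes, this is an identity.

Claim: e^x · e^y = e^(x+y).
Reasoning: This is the law of exponents for a common base: multiplying powers adds exponents. E.g. from the series, (Σ x^j/j!)(Σ y^k/k!) = Σ_m (Σ_{j+k=m} x^j y^k/(j!k!)) = Σ_m (x+y)^m/m! by the binomial theorem.
So the two sides agree for all real values of x and y for which both sides are defined.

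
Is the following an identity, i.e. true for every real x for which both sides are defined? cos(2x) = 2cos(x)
Claim: cos(2x) = 2cos(x).
Test a specific point where both sides are defined: x = -π/6.
LHS = cos(2x) ≈ 0.5000
RHS = 2cos(x) ≈ 1.7321
Since 0.5000 ≠ 1.7321, the equation fails at this point, so it cannot hold for every real x for which both sides are defined.
The correct double-angle formula is cos(2x) = cos²x - sin²x.

Conclusion: No, this is NOT an identity.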